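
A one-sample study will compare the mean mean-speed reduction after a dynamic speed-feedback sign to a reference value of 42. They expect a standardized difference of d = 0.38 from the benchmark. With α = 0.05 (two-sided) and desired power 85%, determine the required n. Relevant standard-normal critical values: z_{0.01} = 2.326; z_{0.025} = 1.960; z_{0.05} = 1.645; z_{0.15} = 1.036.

n = 63

For a one-sample test: n = ((z_{α/2} + z_β) / d)².
z_{α/2} + z_β = 1.960 + 1.036 = 2.996.
n = (2.996 / 0.38)² = 7.884² = 62.16.
Round up.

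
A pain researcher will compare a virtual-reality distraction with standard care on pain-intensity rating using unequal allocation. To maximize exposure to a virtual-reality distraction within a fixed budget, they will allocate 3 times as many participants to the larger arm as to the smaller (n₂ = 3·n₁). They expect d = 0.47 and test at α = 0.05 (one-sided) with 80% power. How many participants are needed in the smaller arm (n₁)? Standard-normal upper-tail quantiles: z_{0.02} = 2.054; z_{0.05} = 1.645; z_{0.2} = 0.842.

n₁ = 38

With allocation ratio k = n₂/n₁ = 3, Var(x̄₁−x̄₂) = σ²(1/n₁ + 1/(k·n₁)) = σ²·(k+1)/(k·n₁).
So n₁ = (1 + 1/k)·((z_{α} + z_β)/d)² = 1.333 × (2.487/0.47)².
n₁ = 1.333 × 28.00 = 37.3.
Round up: n₁ = 38, giving n₂ = 3 × 38 = 114.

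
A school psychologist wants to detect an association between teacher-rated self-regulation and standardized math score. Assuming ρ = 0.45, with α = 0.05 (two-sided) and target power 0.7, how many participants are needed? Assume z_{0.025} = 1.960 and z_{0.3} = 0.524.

Fisher's z: C = ½·ln((1+r)/(1−r)) = ½·ln(2.6364) = 0.4847.
n = ((z_{α/2} + z_β)/C)² + 3.
(1.960 + 0.524) / 0.4847 = 2.484 / 0.4847 = 5.125.
n = 5.125² + 3 = 26.26 + 3 = 29.3.
Round up.

n = 30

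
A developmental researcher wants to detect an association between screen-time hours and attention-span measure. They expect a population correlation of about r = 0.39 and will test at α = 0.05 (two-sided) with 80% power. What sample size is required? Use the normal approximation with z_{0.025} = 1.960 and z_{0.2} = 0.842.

Fisher's z: C = ½·ln((1+r)/(1−r)) = ½·ln(2.2787) = 0.4118.
n = ((z_{α/2} + z_β)/C)² + 3.
(1.960 + 0.842) / 0.4118 = 2.802 / 0.4118 = 6.804.
n = 6.804² + 3 = 46.30 + 3 = 49.3.
Round up.

n = 50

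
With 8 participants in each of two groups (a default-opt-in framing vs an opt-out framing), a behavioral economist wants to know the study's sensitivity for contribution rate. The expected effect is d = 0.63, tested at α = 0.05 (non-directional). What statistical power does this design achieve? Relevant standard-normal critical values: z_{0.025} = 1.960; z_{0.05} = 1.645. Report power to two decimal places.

For two equal groups, power = Φ(d·√(n/2) − z_{α/2}).
d·√(n/2) = 0.63 × √(8/2) = 0.63 × 2.000 = 1.260.
z_β = 1.260 − 1.960 = -0.700.
Power = Φ(-0.700) = 0.242.

power ≈ 0.24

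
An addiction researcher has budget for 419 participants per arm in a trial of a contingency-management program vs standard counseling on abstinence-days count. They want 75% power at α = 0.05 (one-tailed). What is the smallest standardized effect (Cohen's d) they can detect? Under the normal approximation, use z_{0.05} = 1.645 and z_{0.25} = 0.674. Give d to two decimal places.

d_min ≈ 0.16

For two independent groups of n = 419 each: d_min = (z_{α} + z_β)·√(2/n).
z-sum = 1.645 + 0.674 = 2.319.
d_min = 2.319 × √(2/419) = 2.319 × 0.0691 = 0.160.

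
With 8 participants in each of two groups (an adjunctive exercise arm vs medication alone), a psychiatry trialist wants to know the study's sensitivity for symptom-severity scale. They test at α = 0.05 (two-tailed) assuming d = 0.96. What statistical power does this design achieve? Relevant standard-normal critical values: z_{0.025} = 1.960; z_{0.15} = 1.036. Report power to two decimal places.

power ≈ 0.48

For two equal groups, power = Φ(d·√(n/2) − z_{α/2}).
d·√(n/2) = 0.96 × √(8/2) = 0.96 × 2.000 = 1.920.
z_β = 1.920 − 1.960 = -0.040.
Power = Φ(-0.040) = 0.484.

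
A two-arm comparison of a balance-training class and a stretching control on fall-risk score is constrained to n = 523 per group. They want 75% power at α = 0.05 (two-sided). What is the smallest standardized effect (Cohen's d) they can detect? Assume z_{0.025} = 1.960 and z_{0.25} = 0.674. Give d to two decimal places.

For two independent groups of n = 523 each: d_min = (z_{α/2} + z_β)·√(2/n).
z-sum = 1.960 + 0.674 = 2.634.
d_min = 2.634 × √(2/523) = 2.634 × 0.0618 = 0.163.

d_min ≈ 0.16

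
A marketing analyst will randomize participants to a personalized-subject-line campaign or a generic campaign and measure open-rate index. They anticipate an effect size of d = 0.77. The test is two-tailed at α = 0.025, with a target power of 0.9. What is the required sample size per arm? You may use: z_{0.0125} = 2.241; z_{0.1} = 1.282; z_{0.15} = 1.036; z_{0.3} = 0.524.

For two independent groups with equal n: n = 2·((z_{α/2} + z_β) / d)².
z_{α/2} + z_β = 2.241 + 1.282 = 3.523.
n = 2 × (3.523 / 0.77)² = 2 × 4.575² = 2 × 20.93 = 41.9.
Round up to the next whole participant.

n = 42 per group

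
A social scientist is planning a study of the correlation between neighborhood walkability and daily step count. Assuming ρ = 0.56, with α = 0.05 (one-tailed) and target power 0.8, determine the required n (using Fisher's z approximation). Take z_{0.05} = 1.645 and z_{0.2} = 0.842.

n = 19

Fisher's z: C = ½·ln((1+r)/(1−r)) = ½·ln(3.5455) = 0.6328.
n = ((z_{α} + z_β)/C)² + 3.
(1.645 + 0.842) / 0.6328 = 2.487 / 0.6328 = 3.930.
n = 3.930² + 3 = 15.45 + 3 = 18.4.
Round up.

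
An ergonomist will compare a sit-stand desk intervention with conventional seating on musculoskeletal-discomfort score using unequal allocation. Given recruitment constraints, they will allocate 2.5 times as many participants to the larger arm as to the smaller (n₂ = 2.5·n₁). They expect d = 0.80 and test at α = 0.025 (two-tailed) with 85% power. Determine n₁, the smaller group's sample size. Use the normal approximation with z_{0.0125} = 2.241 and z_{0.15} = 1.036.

n₁ = 24

With allocation ratio k = n₂/n₁ = 2.5, Var(x̄₁−x̄₂) = σ²(1/n₁ + 1/(k·n₁)) = σ²·(k+1)/(k·n₁).
So n₁ = (1 + 1/k)·((z_{α/2} + z_β)/d)² = 1.400 × (3.277/0.80)².
n₁ = 1.400 × 16.78 = 23.5.
Round up: n₁ = 24, giving n₂ = 2.5 × 24 = 60.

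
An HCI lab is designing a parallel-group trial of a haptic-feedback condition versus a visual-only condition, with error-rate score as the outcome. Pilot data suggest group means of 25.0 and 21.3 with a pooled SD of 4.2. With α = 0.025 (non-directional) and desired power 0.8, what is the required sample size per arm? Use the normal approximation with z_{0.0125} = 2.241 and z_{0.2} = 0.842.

Cohen's d = |M₁ − M₂| / SD_pooled = |25.0 − 21.3| / 4.2 = 3.7 / 4.2 = 0.881.
For two independent groups with equal n: n = 2·((z_{α/2} + z_β) / d)².
z_{α/2} + z_β = 2.241 + 0.842 = 3.083.
n = 2 × (3.083 / 0.881)² = 2 × 3.499² = 2 × 12.25 = 24.5.
Round up to the next whole participant.

n = 25 per group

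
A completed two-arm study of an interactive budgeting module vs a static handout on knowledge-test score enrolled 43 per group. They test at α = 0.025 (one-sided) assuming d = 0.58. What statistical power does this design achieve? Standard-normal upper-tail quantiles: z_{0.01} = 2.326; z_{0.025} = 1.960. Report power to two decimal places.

For two equal groups, power = Φ(d·√(n/2) − z_{α}).
d·√(n/2) = 0.58 × √(43/2) = 0.58 × 4.637 = 2.689.
z_β = 2.689 − 1.960 = 0.729.
Power = Φ(0.729) = 0.767.

power ≈ 0.77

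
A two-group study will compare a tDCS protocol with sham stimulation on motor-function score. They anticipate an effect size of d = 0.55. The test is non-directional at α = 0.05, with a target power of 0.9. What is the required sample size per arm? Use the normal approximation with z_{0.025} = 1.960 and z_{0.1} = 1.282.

n = 70 per group

For two independent groups with equal n: n = 2·((z_{α/2} + z_β) / d)².
z_{α/2} + z_β = 1.960 + 1.282 = 3.242.
n = 2 × (3.242 / 0.55)² = 2 × 5.895² = 2 × 34.75 = 69.5.
Round up to the next whole participant.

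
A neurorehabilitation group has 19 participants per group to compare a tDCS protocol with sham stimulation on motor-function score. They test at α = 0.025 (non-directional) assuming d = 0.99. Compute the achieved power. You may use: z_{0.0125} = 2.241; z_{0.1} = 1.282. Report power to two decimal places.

For two equal groups, power = Φ(d·√(n/2) − z_{α/2}).
d·√(n/2) = 0.99 × √(19/2) = 0.99 × 3.082 = 3.051.
z_β = 3.051 − 2.241 = 0.810.
Power = Φ(0.810) = 0.791.

power ≈ 0.79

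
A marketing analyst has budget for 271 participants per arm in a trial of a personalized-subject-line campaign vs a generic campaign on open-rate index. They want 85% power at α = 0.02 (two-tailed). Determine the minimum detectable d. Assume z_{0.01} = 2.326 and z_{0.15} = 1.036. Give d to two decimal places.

d_min ≈ 0.29

For two independent groups of n = 271 each: d_min = (z_{α/2} + z_β)·√(2/n).
z-sum = 2.326 + 1.036 = 3.362.
d_min = 3.362 × √(2/271) = 3.362 × 0.0859 = 0.289.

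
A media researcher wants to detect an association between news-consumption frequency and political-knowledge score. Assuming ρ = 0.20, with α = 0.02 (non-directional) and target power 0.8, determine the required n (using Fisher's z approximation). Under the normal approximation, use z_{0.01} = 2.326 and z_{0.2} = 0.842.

Fisher's z: C = ½·ln((1+r)/(1−r)) = ½·ln(1.5000) = 0.2027.
n = ((z_{α/2} + z_β)/C)² + 3.
(2.326 + 0.842) / 0.2027 = 3.168 / 0.2027 = 15.629.
n = 15.629² + 3 = 244.27 + 3 = 247.3.
Round up.

n = 248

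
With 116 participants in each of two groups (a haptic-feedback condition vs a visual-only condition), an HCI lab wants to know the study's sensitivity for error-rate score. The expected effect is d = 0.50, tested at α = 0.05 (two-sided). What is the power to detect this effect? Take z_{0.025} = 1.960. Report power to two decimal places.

For two equal groups, power = Φ(d·√(n/2) − z_{α/2}).
d·√(n/2) = 0.50 × √(116/2) = 0.50 × 7.616 = 3.808.
z_β = 3.808 − 1.960 = 1.848.
Power = Φ(1.848) = 0.968.

power ≈ 0.97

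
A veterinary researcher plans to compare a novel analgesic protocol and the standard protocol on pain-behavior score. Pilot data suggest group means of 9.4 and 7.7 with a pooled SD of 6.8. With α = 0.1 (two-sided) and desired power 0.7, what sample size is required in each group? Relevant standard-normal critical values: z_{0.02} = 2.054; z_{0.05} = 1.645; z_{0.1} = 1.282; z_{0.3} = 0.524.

n = 151 per group

Cohen's d = |M₁ − M₂| / SD_pooled = |9.4 − 7.7| / 6.8 = 1.7 / 6.8 = 0.250.
For two independent groups with equal n: n = 2·((z_{α/2} + z_β) / d)².
z_{α/2} + z_β = 1.645 + 0.524 = 2.169.
n = 2 × (2.169 / 0.250)² = 2 × 8.676² = 2 × 75.27 = 150.5.
Round up to the next whole participant.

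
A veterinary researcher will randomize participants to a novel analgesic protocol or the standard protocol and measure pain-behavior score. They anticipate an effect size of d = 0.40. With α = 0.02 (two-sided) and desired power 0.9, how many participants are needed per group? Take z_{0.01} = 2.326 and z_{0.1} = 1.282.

For two independent groups with equal n: n = 2·((z_{α/2} + z_β) / d)².
z_{α/2} + z_β = 2.326 + 1.282 = 3.608.
n = 2 × (3.608 / 0.40)² = 2 × 9.020² = 2 × 81.36 = 162.7.
Round up to the next whole participant.

n = 163 per group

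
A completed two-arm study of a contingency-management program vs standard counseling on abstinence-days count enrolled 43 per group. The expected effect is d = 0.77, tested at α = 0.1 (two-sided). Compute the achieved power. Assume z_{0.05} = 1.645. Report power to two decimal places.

For two equal groups, power = Φ(d·√(n/2) − z_{α/2}).
d·√(n/2) = 0.77 × √(43/2) = 0.77 × 4.637 = 3.570.
z_β = 3.570 − 1.645 = 1.925.
Power = Φ(1.925) = 0.973.

power ≈ 0.97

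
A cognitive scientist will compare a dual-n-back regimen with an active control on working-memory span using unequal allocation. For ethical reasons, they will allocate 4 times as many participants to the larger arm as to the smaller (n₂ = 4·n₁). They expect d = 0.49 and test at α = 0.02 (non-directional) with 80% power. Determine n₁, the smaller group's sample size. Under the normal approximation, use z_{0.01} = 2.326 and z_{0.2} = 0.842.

With allocation ratio k = n₂/n₁ = 4, Var(x̄₁−x̄₂) = σ²(1/n₁ + 1/(k·n₁)) = σ²·(k+1)/(k·n₁).
So n₁ = (1 + 1/k)·((z_{α/2} + z_β)/d)² = 1.250 × (3.168/0.49)².
n₁ = 1.250 × 41.80 = 52.3.
Round up: n₁ = 53, giving n₂ = 4 × 53 = 212.

n₁ = 53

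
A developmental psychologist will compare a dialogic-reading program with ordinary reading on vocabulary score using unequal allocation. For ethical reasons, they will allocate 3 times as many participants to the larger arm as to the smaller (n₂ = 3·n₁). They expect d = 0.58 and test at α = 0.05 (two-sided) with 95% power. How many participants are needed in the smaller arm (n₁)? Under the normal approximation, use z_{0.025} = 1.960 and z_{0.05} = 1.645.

n₁ = 52

With allocation ratio k = n₂/n₁ = 3, Var(x̄₁−x̄₂) = σ²(1/n₁ + 1/(k·n₁)) = σ²·(k+1)/(k·n₁).
So n₁ = (1 + 1/k)·((z_{α/2} + z_β)/d)² = 1.333 × (3.605/0.58)².
n₁ = 1.333 × 38.63 = 51.5.
Round up: n₁ = 52, giving n₂ = 3 × 52 = 156.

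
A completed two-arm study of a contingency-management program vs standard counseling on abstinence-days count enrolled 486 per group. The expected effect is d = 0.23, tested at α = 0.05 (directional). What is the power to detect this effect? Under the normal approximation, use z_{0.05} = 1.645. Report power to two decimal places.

power ≈ 0.97

For two equal groups, power = Φ(d·√(n/2) − z_{α}).
d·√(n/2) = 0.23 × √(486/2) = 0.23 × 15.588 = 3.585.
z_β = 3.585 − 1.645 = 1.940.
Power = Φ(1.940) = 0.974.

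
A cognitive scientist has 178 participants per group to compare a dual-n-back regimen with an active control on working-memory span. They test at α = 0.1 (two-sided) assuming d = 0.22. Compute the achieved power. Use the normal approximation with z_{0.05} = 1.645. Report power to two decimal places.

power ≈ 0.67

For two equal groups, power = Φ(d·√(n/2) − z_{α/2}).
d·√(n/2) = 0.22 × √(178/2) = 0.22 × 9.434 = 2.075.
z_β = 2.075 − 1.645 = 0.430.
Power = Φ(0.430) = 0.667.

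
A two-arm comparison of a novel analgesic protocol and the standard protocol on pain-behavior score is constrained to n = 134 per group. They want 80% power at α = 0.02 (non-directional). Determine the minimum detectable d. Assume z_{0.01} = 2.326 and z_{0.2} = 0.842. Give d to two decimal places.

d_min ≈ 0.39

For two independent groups of n = 134 each: d_min = (z_{α/2} + z_β)·√(2/n).
z-sum = 2.326 + 0.842 = 3.168.
d_min = 3.168 × √(2/134) = 3.168 × 0.1222 = 0.387.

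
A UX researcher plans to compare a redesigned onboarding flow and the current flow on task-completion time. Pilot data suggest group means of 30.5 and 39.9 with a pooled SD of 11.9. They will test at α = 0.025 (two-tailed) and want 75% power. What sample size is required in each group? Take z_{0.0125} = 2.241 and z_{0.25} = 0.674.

n = 28 per group

Cohen's d = |M₁ − M₂| / SD_pooled = |30.5 − 39.9| / 11.9 = 9.4 / 11.9 = 0.790.
For two independent groups with equal n: n = 2·((z_{α/2} + z_β) / d)².
z_{α/2} + z_β = 2.241 + 0.674 = 2.915.
n = 2 × (2.915 / 0.790)² = 2 × 3.690² = 2 × 13.62 = 27.2.
Round up to the next whole participant.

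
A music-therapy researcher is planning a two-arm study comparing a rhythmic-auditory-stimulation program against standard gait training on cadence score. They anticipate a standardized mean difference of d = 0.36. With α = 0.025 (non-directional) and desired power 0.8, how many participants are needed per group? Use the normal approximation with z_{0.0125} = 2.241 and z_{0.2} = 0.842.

For two independent groups with equal n: n = 2·((z_{α/2} + z_β) / d)².
z_{α/2} + z_β = 2.241 + 0.842 = 3.083.
n = 2 × (3.083 / 0.36)² = 2 × 8.564² = 2 × 73.34 = 146.7.
Round up to the next whole participant.

n = 147 per group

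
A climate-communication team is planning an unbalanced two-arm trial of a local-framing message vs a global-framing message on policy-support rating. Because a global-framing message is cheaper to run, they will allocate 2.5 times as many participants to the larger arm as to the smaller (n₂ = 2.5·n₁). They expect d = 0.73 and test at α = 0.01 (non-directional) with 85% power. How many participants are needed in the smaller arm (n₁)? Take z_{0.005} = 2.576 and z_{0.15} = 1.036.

n₁ = 35

With allocation ratio k = n₂/n₁ = 2.5, Var(x̄₁−x̄₂) = σ²(1/n₁ + 1/(k·n₁)) = σ²·(k+1)/(k·n₁).
So n₁ = (1 + 1/k)·((z_{α/2} + z_β)/d)² = 1.400 × (3.612/0.73)².
n₁ = 1.400 × 24.48 = 34.3.
Round up: n₁ = 35, giving n₂ = ⌈2.5 × 35⌉ = ⌈87.5⌉ = 88.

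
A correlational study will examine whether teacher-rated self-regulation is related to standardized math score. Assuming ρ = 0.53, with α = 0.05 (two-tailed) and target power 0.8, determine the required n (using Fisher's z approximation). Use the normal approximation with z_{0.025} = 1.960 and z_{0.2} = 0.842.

n = 26

Fisher's z: C = ½·ln((1+r)/(1−r)) = ½·ln(3.2553) = 0.5901.
n = ((z_{α/2} + z_β)/C)² + 3.
(1.960 + 0.842) / 0.5901 = 2.802 / 0.5901 = 4.748.
n = 4.748² + 3 = 22.55 + 3 = 25.5.
Round up.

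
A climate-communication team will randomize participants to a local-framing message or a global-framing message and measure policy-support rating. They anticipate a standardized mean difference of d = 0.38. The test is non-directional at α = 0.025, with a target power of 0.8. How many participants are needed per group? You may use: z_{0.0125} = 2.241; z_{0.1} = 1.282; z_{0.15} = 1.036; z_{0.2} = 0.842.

n = 132 per group

For two independent groups with equal n: n = 2·((z_{α/2} + z_β) / d)².
z_{α/2} + z_β = 2.241 + 0.842 = 3.083.
n = 2 × (3.083 / 0.38)² = 2 × 8.113² = 2 × 65.82 = 131.6.
Round up to the next whole participant.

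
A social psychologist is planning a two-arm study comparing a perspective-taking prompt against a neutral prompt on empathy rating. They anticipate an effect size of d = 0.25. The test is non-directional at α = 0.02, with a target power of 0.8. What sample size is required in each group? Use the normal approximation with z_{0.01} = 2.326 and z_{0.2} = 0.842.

n = 322 per group

For two independent groups with equal n: n = 2·((z_{α/2} + z_β) / d)².
z_{α/2} + z_β = 2.326 + 0.842 = 3.168.
n = 2 × (3.168 / 0.25)² = 2 × 12.672² = 2 × 160.58 = 321.2.
Round up to the next whole participant.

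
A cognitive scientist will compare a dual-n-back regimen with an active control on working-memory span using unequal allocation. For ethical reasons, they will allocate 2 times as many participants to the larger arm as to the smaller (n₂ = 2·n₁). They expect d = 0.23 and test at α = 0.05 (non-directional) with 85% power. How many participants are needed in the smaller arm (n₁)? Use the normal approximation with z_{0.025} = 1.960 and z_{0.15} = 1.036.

With allocation ratio k = n₂/n₁ = 2, Var(x̄₁−x̄₂) = σ²(1/n₁ + 1/(k·n₁)) = σ²·(k+1)/(k·n₁).
So n₁ = (1 + 1/k)·((z_{α/2} + z_β)/d)² = 1.500 × (2.996/0.23)².
n₁ = 1.500 × 169.68 = 254.5.
Round up: n₁ = 255, giving n₂ = 2 × 255 = 510.

n₁ = 255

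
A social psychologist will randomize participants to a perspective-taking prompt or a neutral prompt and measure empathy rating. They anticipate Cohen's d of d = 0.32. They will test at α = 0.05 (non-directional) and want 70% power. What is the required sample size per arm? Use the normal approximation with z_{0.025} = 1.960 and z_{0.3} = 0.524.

For two independent groups with equal n: n = 2·((z_{α/2} + z_β) / d)².
z_{α/2} + z_β = 1.960 + 0.524 = 2.484.
n = 2 × (2.484 / 0.32)² = 2 × 7.763² = 2 × 60.26 = 120.5.
Round up to the next whole participant.

n = 121 per group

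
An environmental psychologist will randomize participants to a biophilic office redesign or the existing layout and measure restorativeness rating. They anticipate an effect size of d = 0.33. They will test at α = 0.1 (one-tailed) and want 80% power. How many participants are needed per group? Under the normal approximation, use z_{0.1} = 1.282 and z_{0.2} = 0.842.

For two independent groups with equal n: n = 2·((z_{α} + z_β) / d)².
z_{α} + z_β = 1.282 + 0.842 = 2.124.
n = 2 × (2.124 / 0.33)² = 2 × 6.436² = 2 × 41.43 = 82.9.
Round up to the next whole participant.

n = 83 per group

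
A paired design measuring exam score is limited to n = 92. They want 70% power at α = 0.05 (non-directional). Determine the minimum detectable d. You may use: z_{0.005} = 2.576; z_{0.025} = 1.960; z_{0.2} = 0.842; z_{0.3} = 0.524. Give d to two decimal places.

d_min ≈ 0.26

For a single sample (or paired design) of n = 92: d_min = (z_{α/2} + z_β)/√n.
z-sum = 1.960 + 0.524 = 2.484.
d_min = 2.484 / √92 = 2.484 / 9.592 = 0.259.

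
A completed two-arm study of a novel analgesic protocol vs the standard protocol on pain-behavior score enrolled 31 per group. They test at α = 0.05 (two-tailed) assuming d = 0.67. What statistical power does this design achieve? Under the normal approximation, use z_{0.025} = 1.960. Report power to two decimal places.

For two equal groups, power = Φ(d·√(n/2) − z_{α/2}).
d·√(n/2) = 0.67 × √(31/2) = 0.67 × 3.937 = 2.638.
z_β = 2.638 − 1.960 = 0.678.
Power = Φ(0.678) = 0.751.

power ≈ 0.75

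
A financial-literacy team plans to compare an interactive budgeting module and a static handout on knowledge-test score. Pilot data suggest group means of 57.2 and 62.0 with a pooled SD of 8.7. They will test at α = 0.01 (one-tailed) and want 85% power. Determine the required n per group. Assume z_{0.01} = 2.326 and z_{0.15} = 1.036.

n = 75 per group

Cohen's d = |M₁ − M₂| / SD_pooled = |57.2 − 62.0| / 8.7 = 4.8 / 8.7 = 0.552.
For two independent groups with equal n: n = 2·((z_{α} + z_β) / d)².
z_{α} + z_β = 2.326 + 1.036 = 3.362.
n = 2 × (3.362 / 0.552)² = 2 × 6.091² = 2 × 37.10 = 74.2.
Round up to the next whole participant.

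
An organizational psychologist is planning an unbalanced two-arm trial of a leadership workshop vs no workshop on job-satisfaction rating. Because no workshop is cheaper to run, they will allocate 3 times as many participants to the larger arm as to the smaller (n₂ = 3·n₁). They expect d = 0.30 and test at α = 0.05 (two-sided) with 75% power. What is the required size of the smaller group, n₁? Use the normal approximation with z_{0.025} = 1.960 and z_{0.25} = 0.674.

With allocation ratio k = n₂/n₁ = 3, Var(x̄₁−x̄₂) = σ²(1/n₁ + 1/(k·n₁)) = σ²·(k+1)/(k·n₁).
So n₁ = (1 + 1/k)·((z_{α/2} + z_β)/d)² = 1.333 × (2.634/0.30)².
n₁ = 1.333 × 77.09 = 102.8.
Round up: n₁ = 103, giving n₂ = 3 × 103 = 309.

n₁ = 103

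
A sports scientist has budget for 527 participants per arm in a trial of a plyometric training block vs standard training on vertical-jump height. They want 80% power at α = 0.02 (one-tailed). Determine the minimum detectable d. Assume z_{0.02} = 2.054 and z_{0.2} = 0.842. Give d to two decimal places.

For two independent groups of n = 527 each: d_min = (z_{α} + z_β)·√(2/n).
z-sum = 2.054 + 0.842 = 2.896.
d_min = 2.896 × √(2/527) = 2.896 × 0.0616 = 0.178.

d_min ≈ 0.18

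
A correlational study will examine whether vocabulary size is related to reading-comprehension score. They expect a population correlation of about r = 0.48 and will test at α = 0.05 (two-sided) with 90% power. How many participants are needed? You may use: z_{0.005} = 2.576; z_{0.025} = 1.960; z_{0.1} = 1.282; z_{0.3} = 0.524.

Fisher's z: C = ½·ln((1+r)/(1−r)) = ½·ln(2.8462) = 0.5230.
n = ((z_{α/2} + z_β)/C)² + 3.
(1.960 + 1.282) / 0.5230 = 3.242 / 0.5230 = 6.199.
n = 6.199² + 3 = 38.43 + 3 = 41.4.
Round up.

n = 42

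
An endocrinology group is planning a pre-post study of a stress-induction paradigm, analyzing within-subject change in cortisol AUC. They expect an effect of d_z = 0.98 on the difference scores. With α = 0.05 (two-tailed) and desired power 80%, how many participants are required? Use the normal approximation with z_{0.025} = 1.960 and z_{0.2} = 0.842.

For a paired (one-sample on differences) test: n = ((z_{α/2} + z_β) / d)².
z_{α/2} + z_β = 1.960 + 0.842 = 2.802.
n = (2.802 / 0.98)² = 2.859² = 8.17.
Round up.

n = 9 pairs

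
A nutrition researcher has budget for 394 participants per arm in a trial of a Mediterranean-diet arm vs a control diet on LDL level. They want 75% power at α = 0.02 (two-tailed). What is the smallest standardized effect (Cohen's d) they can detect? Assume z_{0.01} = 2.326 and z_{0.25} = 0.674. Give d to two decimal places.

d_min ≈ 0.21

For two independent groups of n = 394 each: d_min = (z_{α/2} + z_β)·√(2/n).
z-sum = 2.326 + 0.674 = 3.000.
d_min = 3.000 × √(2/394) = 3.000 × 0.0712 = 0.214.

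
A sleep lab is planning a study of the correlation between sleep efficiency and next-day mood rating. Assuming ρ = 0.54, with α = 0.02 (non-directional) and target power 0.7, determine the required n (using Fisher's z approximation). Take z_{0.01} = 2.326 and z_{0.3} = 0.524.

Fisher's z: C = ½·ln((1+r)/(1−r)) = ½·ln(3.3478) = 0.6042.
n = ((z_{α/2} + z_β)/C)² + 3.
(2.326 + 0.524) / 0.6042 = 2.850 / 0.6042 = 4.717.
n = 4.717² + 3 = 22.25 + 3 = 25.2.
Round up.

n = 26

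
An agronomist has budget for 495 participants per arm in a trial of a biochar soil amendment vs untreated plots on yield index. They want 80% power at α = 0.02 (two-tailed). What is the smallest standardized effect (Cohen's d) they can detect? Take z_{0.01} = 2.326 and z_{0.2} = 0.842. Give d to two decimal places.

For two independent groups of n = 495 each: d_min = (z_{α/2} + z_β)·√(2/n).
z-sum = 2.326 + 0.842 = 3.168.
d_min = 3.168 × √(2/495) = 3.168 × 0.0636 = 0.201.

d_min ≈ 0.20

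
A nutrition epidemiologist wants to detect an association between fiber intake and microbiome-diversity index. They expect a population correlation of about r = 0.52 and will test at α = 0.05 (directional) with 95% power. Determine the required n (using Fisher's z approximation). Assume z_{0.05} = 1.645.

Fisher's z: C = ½·ln((1+r)/(1−r)) = ½·ln(3.1667) = 0.5763.
n = ((z_{α} + z_β)/C)² + 3.
(1.645 + 1.645) / 0.5763 = 3.290 / 0.5763 = 5.709.
n = 5.709² + 3 = 32.59 + 3 = 35.6.
Round up.

n = 36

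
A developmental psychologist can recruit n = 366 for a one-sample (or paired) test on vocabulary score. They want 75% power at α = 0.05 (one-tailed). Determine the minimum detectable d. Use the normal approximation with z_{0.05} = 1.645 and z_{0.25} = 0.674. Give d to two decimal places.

d_min ≈ 0.12

For a single sample (or paired design) of n = 366: d_min = (z_{α} + z_β)/√n.
z-sum = 1.645 + 0.674 = 2.319.
d_min = 2.319 / √366 = 2.319 / 19.131 = 0.121.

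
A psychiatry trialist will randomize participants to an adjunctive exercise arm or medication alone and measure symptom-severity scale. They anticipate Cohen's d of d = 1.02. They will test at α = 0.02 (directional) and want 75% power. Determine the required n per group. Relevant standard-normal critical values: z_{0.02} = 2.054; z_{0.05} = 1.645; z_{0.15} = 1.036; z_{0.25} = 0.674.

For two independent groups with equal n: n = 2·((z_{α} + z_β) / d)².
z_{α} + z_β = 2.054 + 0.674 = 2.728.
n = 2 × (2.728 / 1.02)² = 2 × 2.675² = 2 × 7.15 = 14.3.
Round up to the next whole participant.

n = 15 per group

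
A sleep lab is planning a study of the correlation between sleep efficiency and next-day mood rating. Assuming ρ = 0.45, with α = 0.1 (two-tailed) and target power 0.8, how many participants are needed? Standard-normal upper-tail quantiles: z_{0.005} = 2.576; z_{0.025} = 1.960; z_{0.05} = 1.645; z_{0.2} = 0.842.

n = 30

Fisher's z: C = ½·ln((1+r)/(1−r)) = ½·ln(2.6364) = 0.4847.
n = ((z_{α/2} + z_β)/C)² + 3.
(1.645 + 0.842) / 0.4847 = 2.487 / 0.4847 = 5.131.
n = 5.131² + 3 = 26.33 + 3 = 29.3.
Round up.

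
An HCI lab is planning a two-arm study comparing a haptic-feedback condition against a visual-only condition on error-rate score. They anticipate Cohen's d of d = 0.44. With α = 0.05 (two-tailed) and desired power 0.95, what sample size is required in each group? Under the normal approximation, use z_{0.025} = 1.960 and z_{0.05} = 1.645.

n = 135 per group

For two independent groups with equal n: n = 2·((z_{α/2} + z_β) / d)².
z_{α/2} + z_β = 1.960 + 1.645 = 3.605.
n = 2 × (3.605 / 0.44)² = 2 × 8.193² = 2 × 67.13 = 134.3.
Round up to the next whole participant.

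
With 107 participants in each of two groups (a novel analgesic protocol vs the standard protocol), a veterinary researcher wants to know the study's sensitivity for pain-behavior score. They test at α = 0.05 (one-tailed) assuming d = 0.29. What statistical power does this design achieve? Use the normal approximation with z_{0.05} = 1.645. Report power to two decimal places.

power ≈ 0.68

For two equal groups, power = Φ(d·√(n/2) − z_{α}).
d·√(n/2) = 0.29 × √(107/2) = 0.29 × 7.314 = 2.121.
z_β = 2.121 − 1.645 = 0.476.
Power = Φ(0.476) = 0.683.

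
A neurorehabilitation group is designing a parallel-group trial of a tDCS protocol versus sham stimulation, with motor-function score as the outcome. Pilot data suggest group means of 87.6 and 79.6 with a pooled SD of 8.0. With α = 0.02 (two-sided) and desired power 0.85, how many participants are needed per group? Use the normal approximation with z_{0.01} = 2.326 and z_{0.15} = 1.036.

Cohen's d = |M₁ − M₂| / SD_pooled = |87.6 − 79.6| / 8.0 = 8.0 / 8.0 = 1.000.
For two independent groups with equal n: n = 2·((z_{α/2} + z_β) / d)².
z_{α/2} + z_β = 2.326 + 1.036 = 3.362.
n = 2 × (3.362 / 1.000)² = 2 × 3.362² = 2 × 11.30 = 22.6.
Round up to the next whole participant.

n = 23 per group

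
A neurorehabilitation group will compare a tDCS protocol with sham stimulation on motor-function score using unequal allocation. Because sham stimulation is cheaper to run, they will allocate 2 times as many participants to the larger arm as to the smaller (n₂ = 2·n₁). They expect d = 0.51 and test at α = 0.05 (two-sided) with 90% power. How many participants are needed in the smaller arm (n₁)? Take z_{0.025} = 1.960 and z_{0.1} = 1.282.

n₁ = 61

With allocation ratio k = n₂/n₁ = 2, Var(x̄₁−x̄₂) = σ²(1/n₁ + 1/(k·n₁)) = σ²·(k+1)/(k·n₁).
So n₁ = (1 + 1/k)·((z_{α/2} + z_β)/d)² = 1.500 × (3.242/0.51)².
n₁ = 1.500 × 40.41 = 60.6.
Round up: n₁ = 61, giving n₂ = 2 × 61 = 122.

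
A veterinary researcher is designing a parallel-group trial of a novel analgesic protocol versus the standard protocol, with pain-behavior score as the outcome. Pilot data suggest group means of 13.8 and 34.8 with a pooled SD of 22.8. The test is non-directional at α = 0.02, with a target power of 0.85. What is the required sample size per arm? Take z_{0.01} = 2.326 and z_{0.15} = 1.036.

n = 27 per group

Cohen's d = |M₁ − M₂| / SD_pooled = |13.8 − 34.8| / 22.8 = 21.0 / 22.8 = 0.921.
For two independent groups with equal n: n = 2·((z_{α/2} + z_β) / d)².
z_{α/2} + z_β = 2.326 + 1.036 = 3.362.
n = 2 × (3.362 / 0.921)² = 2 × 3.650² = 2 × 13.33 = 26.7.
Round up to the next whole participant.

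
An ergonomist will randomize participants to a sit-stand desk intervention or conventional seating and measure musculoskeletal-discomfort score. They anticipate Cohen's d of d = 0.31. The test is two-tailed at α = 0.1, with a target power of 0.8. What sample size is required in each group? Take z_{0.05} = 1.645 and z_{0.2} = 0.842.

For two independent groups with equal n: n = 2·((z_{α/2} + z_β) / d)².
z_{α/2} + z_β = 1.645 + 0.842 = 2.487.
n = 2 × (2.487 / 0.31)² = 2 × 8.023² = 2 × 64.36 = 128.7.
Round up to the next whole participant.

n = 129 per group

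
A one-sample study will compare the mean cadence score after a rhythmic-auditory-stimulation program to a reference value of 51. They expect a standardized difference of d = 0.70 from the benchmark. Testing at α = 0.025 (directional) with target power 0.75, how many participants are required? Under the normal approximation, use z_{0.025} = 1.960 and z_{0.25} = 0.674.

For a one-sample test: n = ((z_{α} + z_β) / d)².
z_{α} + z_β = 1.960 + 0.674 = 2.634.
n = (2.634 / 0.70)² = 3.763² = 14.16.
Round up.

n = 15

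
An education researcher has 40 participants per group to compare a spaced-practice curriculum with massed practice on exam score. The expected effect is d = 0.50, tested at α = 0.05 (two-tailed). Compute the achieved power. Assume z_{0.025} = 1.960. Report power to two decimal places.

For two equal groups, power = Φ(d·√(n/2) − z_{α/2}).
d·√(n/2) = 0.50 × √(40/2) = 0.50 × 4.472 = 2.236.
z_β = 2.236 − 1.960 = 0.276.
Power = Φ(0.276) = 0.609.

power ≈ 0.61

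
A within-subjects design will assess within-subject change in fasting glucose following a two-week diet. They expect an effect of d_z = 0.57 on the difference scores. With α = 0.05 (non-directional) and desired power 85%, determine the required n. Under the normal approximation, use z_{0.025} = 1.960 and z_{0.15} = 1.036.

n = 28 pairs

For a paired (one-sample on differences) test: n = ((z_{α/2} + z_β) / d)².
z_{α/2} + z_β = 1.960 + 1.036 = 2.996.
n = (2.996 / 0.57)² = 5.256² = 27.63.
Round up.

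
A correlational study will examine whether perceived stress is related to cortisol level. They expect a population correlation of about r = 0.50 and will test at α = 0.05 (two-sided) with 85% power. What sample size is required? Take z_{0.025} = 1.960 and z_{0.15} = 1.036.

Fisher's z: C = ½·ln((1+r)/(1−r)) = ½·ln(3.0000) = 0.5493.
n = ((z_{α/2} + z_β)/C)² + 3.
(1.960 + 1.036) / 0.5493 = 2.996 / 0.5493 = 5.454.
n = 5.454² + 3 = 29.75 + 3 = 32.7.
Round up.

n = 33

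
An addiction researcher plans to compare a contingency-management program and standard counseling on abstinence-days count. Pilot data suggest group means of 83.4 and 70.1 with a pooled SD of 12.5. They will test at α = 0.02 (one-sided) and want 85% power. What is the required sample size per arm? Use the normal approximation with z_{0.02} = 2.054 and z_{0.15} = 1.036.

n = 17 per group

Cohen's d = |M₁ − M₂| / SD_pooled = |83.4 − 70.1| / 12.5 = 13.3 / 12.5 = 1.064.
For two independent groups with equal n: n = 2·((z_{α} + z_β) / d)².
z_{α} + z_β = 2.054 + 1.036 = 3.090.
n = 2 × (3.090 / 1.064)² = 2 × 2.904² = 2 × 8.43 = 16.9.
Round up to the next whole participant.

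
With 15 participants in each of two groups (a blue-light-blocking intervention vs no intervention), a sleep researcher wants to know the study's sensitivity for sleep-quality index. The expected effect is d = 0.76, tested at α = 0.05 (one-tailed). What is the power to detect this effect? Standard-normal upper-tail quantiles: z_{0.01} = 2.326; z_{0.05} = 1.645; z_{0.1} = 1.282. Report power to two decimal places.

power ≈ 0.67

For two equal groups, power = Φ(d·√(n/2) − z_{α}).
d·√(n/2) = 0.76 × √(15/2) = 0.76 × 2.739 = 2.081.
z_β = 2.081 − 1.645 = 0.436.
Power = Φ(0.436) = 0.669.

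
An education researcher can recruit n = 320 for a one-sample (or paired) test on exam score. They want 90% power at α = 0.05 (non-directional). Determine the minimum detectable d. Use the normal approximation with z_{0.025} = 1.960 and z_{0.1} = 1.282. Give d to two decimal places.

d_min ≈ 0.18

For a single sample (or paired design) of n = 320: d_min = (z_{α/2} + z_β)/√n.
z-sum = 1.960 + 1.282 = 3.242.
d_min = 3.242 / √320 = 3.242 / 17.889 = 0.181.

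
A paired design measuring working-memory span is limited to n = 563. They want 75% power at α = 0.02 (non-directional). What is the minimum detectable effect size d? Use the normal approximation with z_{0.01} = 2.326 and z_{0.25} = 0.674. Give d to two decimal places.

For a single sample (or paired design) of n = 563: d_min = (z_{α/2} + z_β)/√n.
z-sum = 2.326 + 0.674 = 3.000.
d_min = 3.000 / √563 = 3.000 / 23.728 = 0.126.

d_min ≈ 0.13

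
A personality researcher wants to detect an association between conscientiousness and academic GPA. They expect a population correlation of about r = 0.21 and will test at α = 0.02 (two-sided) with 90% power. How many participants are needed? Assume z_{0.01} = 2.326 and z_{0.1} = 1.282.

n = 290

Fisher's z: C = ½·ln((1+r)/(1−r)) = ½·ln(1.5316) = 0.2132.
n = ((z_{α/2} + z_β)/C)² + 3.
(2.326 + 1.282) / 0.2132 = 3.608 / 0.2132 = 16.923.
n = 16.923² + 3 = 286.39 + 3 = 289.4.
Round up.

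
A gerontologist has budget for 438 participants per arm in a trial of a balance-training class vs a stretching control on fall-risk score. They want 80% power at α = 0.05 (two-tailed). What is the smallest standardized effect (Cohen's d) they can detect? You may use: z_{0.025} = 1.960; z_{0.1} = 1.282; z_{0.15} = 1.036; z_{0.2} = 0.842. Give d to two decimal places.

For two independent groups of n = 438 each: d_min = (z_{α/2} + z_β)·√(2/n).
z-sum = 1.960 + 0.842 = 2.802.
d_min = 2.802 × √(2/438) = 2.802 × 0.0676 = 0.189.

d_min ≈ 0.19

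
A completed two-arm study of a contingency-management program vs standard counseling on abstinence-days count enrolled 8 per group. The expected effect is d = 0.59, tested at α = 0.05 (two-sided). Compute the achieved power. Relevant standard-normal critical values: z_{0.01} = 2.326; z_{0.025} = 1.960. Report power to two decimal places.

power ≈ 0.22

For two equal groups, power = Φ(d·√(n/2) − z_{α/2}).
d·√(n/2) = 0.59 × √(8/2) = 0.59 × 2.000 = 1.180.
z_β = 1.180 − 1.960 = -0.780.
Power = Φ(-0.780) = 0.218.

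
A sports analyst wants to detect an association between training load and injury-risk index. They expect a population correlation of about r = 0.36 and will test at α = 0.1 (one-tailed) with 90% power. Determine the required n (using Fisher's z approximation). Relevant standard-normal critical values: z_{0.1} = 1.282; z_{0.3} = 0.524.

Fisher's z: C = ½·ln((1+r)/(1−r)) = ½·ln(2.1250) = 0.3769.
n = ((z_{α} + z_β)/C)² + 3.
(1.282 + 1.282) / 0.3769 = 2.564 / 0.3769 = 6.803.
n = 6.803² + 3 = 46.28 + 3 = 49.3.
Round up.

n = 50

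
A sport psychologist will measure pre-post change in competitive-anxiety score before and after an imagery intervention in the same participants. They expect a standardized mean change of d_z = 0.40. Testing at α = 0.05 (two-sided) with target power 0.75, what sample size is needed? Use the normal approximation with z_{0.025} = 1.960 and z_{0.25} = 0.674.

For a paired (one-sample on differences) test: n = ((z_{α/2} + z_β) / d)².
z_{α/2} + z_β = 1.960 + 0.674 = 2.634.
n = (2.634 / 0.40)² = 6.585² = 43.36.
Round up.

n = 44 pairs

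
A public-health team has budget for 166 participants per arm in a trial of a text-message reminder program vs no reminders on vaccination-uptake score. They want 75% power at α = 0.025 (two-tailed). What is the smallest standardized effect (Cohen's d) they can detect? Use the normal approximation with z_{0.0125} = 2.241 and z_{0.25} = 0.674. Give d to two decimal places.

d_min ≈ 0.32

For two independent groups of n = 166 each: d_min = (z_{α/2} + z_β)·√(2/n).
z-sum = 2.241 + 0.674 = 2.915.
d_min = 2.915 × √(2/166) = 2.915 × 0.1098 = 0.320.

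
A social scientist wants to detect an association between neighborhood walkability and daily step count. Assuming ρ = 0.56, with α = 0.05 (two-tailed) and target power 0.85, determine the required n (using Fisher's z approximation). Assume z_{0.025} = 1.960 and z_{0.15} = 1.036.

Fisher's z: C = ½·ln((1+r)/(1−r)) = ½·ln(3.5455) = 0.6328.
n = ((z_{α/2} + z_β)/C)² + 3.
(1.960 + 1.036) / 0.6328 = 2.996 / 0.6328 = 4.735.
n = 4.735² + 3 = 22.42 + 3 = 25.4.
Round up.

n = 26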